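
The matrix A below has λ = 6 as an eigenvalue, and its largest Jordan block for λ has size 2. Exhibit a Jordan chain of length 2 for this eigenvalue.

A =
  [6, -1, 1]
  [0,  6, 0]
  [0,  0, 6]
A Jordan chain for λ = 6 of length 2:
v_1 = (-1, 0, 0)ᵀ
v_2 = (0, 1, 0)ᵀ

Let N = A − (6)·I. We want v_2 with N^2 v_2 = 0 but N^1 v_2 ≠ 0; then v_{j-1} := N · v_j for j = 2, …, 2.

Pick v_2 = (0, 1, 0)ᵀ.
Then v_1 = N · v_2 = (-1, 0, 0)ᵀ.

Sanity check: (A − (6)·I) v_1 = (0, 0, 0)ᵀ = 0. ✓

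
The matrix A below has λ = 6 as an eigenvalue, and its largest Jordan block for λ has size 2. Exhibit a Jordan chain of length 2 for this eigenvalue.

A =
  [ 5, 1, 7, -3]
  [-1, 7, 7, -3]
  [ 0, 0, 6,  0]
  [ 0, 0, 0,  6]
A Jordan chain for λ = 6 of length 2:
v_1 = (-1, -1, 0, 0)ᵀ
v_2 = (1, 0, 0, 0)ᵀ

Let N = A − (6)·I. We want v_2 with N^2 v_2 = 0 but N^1 v_2 ≠ 0; then v_{j-1} := N · v_j for j = 2, …, 2.

Pick v_2 = (1, 0, 0, 0)ᵀ.
Then v_1 = N · v_2 = (-1, -1, 0, 0)ᵀ.

Sanity check: (A − (6)·I) v_1 = (0, 0, 0, 0)ᵀ = 0. ✓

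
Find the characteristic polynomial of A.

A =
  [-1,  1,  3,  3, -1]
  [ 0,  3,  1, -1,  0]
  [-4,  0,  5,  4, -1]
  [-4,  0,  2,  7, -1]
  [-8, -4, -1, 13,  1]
x^5 - 15*x^4 + 90*x^3 - 270*x^2 + 405*x - 243

Expanding det(x·I − A) (e.g. by cofactor expansion or by noting that A is similar to its Jordan form J, which has the same characteristic polynomial as A) gives
  χ_A(x) = x^5 - 15*x^4 + 90*x^3 - 270*x^2 + 405*x - 243
which factors as (x - 3)^5. The eigenvalues (with algebraic multiplicities) are λ = 3 with multiplicity 5.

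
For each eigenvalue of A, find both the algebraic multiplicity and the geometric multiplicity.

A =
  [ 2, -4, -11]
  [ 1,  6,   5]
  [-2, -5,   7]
λ = 5: alg = 3, geom = 1

Step 1 — factor the characteristic polynomial to read off the algebraic multiplicities:
  χ_A(x) = (x - 5)^3

Step 2 — compute geometric multiplicities via the rank-nullity identity g(λ) = n − rank(A − λI):
  rank(A − (5)·I) = 2, so dim ker(A − (5)·I) = n − 2 = 1

Summary:
  λ = 5: algebraic multiplicity = 3, geometric multiplicity = 1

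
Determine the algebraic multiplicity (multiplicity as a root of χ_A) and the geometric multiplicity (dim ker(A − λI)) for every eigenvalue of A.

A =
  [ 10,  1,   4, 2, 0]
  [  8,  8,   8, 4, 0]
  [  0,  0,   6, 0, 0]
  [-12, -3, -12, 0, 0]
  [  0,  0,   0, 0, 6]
λ = 6: alg = 5, geom = 4

Step 1 — factor the characteristic polynomial to read off the algebraic multiplicities:
  χ_A(x) = (x - 6)^5

Step 2 — compute geometric multiplicities via the rank-nullity identity g(λ) = n − rank(A − λI):
  rank(A − (6)·I) = 1, so dim ker(A − (6)·I) = n − 1 = 4

Summary:
  λ = 6: algebraic multiplicity = 5, geometric multiplicity = 4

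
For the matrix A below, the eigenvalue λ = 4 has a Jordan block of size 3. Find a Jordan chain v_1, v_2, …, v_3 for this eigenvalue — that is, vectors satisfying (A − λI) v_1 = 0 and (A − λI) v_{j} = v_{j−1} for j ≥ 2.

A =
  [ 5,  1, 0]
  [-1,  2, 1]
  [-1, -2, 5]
A Jordan chain for λ = 4 of length 3:
v_1 = (-1, 1, 1)ᵀ
v_2 = (1, -2, -2)ᵀ
v_3 = (0, 1, 0)ᵀ

Let N = A − (4)·I. We want v_3 with N^3 v_3 = 0 but N^2 v_3 ≠ 0; then v_{j-1} := N · v_j for j = 3, …, 2.

Pick v_3 = (0, 1, 0)ᵀ.
Then v_2 = N · v_3 = (1, -2, -2)ᵀ.
Then v_1 = N · v_2 = (-1, 1, 1)ᵀ.

Sanity check: (A − (4)·I) v_1 = (0, 0, 0)ᵀ = 0. ✓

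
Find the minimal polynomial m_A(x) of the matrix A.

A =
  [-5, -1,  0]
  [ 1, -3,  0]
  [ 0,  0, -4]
x^2 + 8*x + 16

The characteristic polynomial is χ_A(x) = (x + 4)^3, so the eigenvalues are known. The minimal polynomial is
  m_A(x) = Π_λ (x − λ)^{k_λ}
where k_λ is the size of the *largest* Jordan block for λ (equivalently, the smallest k with (A − λI)^k v = 0 for every generalised eigenvector v of λ).

  λ = -4: largest Jordan block has size 2, contributing (x + 4)^2

So m_A(x) = (x + 4)^2 = x^2 + 8*x + 16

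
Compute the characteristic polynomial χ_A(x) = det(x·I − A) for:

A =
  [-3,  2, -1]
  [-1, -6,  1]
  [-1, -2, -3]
x^3 + 12*x^2 + 48*x + 64

Expanding det(x·I − A) (e.g. by cofactor expansion or by noting that A is similar to its Jordan form J, which has the same characteristic polynomial as A) gives
  χ_A(x) = x^3 + 12*x^2 + 48*x + 64
which factors as (x + 4)^3. The eigenvalues (with algebraic multiplicities) are λ = -4 with multiplicity 3.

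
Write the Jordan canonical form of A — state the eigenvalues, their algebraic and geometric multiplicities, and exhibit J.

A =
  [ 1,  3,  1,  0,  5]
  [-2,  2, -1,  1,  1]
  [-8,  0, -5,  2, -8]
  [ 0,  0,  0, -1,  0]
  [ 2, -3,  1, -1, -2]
J_2(-1) ⊕ J_2(-1) ⊕ J_1(-1)

The characteristic polynomial is
  det(x·I − A) = x^5 + 5*x^4 + 10*x^3 + 10*x^2 + 5*x + 1 = (x + 1)^5

Eigenvalues and multiplicities (the geometric multiplicity of λ is n − rank(A − λI), which equals the number of Jordan blocks for λ):
  λ = -1: algebraic multiplicity = 5, geometric multiplicity = 3

Determining the block sizes for each eigenvalue:
  λ = -1: with am = 5 and gm = 3, the partition is not yet determined (e.g. several partitions of 5 into 3 parts exist). Let N = A − (-1)·I. Computing rank(N^1) = 2, rank(N^2) = 0; the number of blocks of size ≥ j is rank(N^{j−1}) − rank(N^j), giving [3, 2]. So we have 2 block(s) of size 2, 1 block(s) of size 1 → block sizes [2, 2, 1]

Assembling the blocks gives a Jordan form
J =
  [-1,  1,  0,  0,  0]
  [ 0, -1,  0,  0,  0]
  [ 0,  0, -1,  1,  0]
  [ 0,  0,  0, -1,  0]
  [ 0,  0,  0,  0, -1]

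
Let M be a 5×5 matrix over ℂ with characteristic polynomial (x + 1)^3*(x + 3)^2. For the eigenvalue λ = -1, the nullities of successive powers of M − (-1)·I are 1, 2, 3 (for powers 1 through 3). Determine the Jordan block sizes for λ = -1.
Block sizes for λ = -1: [3]

From the dimensions of kernels of powers, the number of Jordan blocks of size at least j is d_j − d_{j−1} where d_j = dim ker(N^j) (with d_0 = 0). Computing the differences gives [1, 1, 1].
The number of blocks of size exactly k is (#blocks of size ≥ k) − (#blocks of size ≥ k + 1), so the partition is: 1 block(s) of size 3.
In nonincreasing order the block sizes are [3].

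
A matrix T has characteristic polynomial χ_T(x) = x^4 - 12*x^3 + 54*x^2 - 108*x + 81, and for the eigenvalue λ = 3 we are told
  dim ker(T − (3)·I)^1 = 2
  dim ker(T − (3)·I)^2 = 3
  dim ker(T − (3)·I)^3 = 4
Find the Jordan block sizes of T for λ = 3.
Block sizes for λ = 3: [3, 1]

From the dimensions of kernels of powers, the number of Jordan blocks of size at least j is d_j − d_{j−1} where d_j = dim ker(N^j) (with d_0 = 0). Computing the differences gives [2, 1, 1].
The number of blocks of size exactly k is (#blocks of size ≥ k) − (#blocks of size ≥ k + 1), so the partition is: 1 block(s) of size 1, 1 block(s) of size 3.
In nonincreasing order the block sizes are [3, 1].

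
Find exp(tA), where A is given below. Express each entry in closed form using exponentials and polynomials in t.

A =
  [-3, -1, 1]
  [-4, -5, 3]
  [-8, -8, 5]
e^{tA} =
  [-2*t*exp(-t) + exp(-t), -t^2*exp(-t) - t*exp(-t), t^2*exp(-t)/2 + t*exp(-t)]
  [-4*t*exp(-t), -2*t^2*exp(-t) - 4*t*exp(-t) + exp(-t), t^2*exp(-t) + 3*t*exp(-t)]
  [-8*t*exp(-t), -4*t^2*exp(-t) - 8*t*exp(-t), 2*t^2*exp(-t) + 6*t*exp(-t) + exp(-t)]

Strategy: write A = P · J · P⁻¹ where J is a Jordan canonical form, so e^{tA} = P · e^{tJ} · P⁻¹, and e^{tJ} can be computed block-by-block.

A has Jordan form
J =
  [-1,  1,  0]
  [ 0, -1,  1]
  [ 0,  0, -1]
(up to reordering of blocks).

Per-block formulas:
  For a 3×3 Jordan block J_3(-1): exp(t · J_3(-1)) = e^(-1t)·(I + t·N + (t^2/2)·N^2), where N is the 3×3 nilpotent shift.

After assembling e^{tJ} and conjugating by P, we get:

e^{tA} =
  [-2*t*exp(-t) + exp(-t), -t^2*exp(-t) - t*exp(-t), t^2*exp(-t)/2 + t*exp(-t)]
  [-4*t*exp(-t), -2*t^2*exp(-t) - 4*t*exp(-t) + exp(-t), t^2*exp(-t) + 3*t*exp(-t)]
  [-8*t*exp(-t), -4*t^2*exp(-t) - 8*t*exp(-t), 2*t^2*exp(-t) + 6*t*exp(-t) + exp(-t)]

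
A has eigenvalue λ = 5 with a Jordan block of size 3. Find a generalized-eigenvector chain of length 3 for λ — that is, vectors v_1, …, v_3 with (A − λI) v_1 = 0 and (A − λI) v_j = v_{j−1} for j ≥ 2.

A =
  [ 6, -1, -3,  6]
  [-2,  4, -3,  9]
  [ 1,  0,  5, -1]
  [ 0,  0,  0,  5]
A Jordan chain for λ = 5 of length 3:
v_1 = (0, -3, 1, 0)ᵀ
v_2 = (1, -2, 1, 0)ᵀ
v_3 = (1, 0, 0, 0)ᵀ

Let N = A − (5)·I. We want v_3 with N^3 v_3 = 0 but N^2 v_3 ≠ 0; then v_{j-1} := N · v_j for j = 3, …, 2.

Pick v_3 = (1, 0, 0, 0)ᵀ.
Then v_2 = N · v_3 = (1, -2, 1, 0)ᵀ.
Then v_1 = N · v_2 = (0, -3, 1, 0)ᵀ.

Sanity check: (A − (5)·I) v_1 = (0, 0, 0, 0)ᵀ = 0. ✓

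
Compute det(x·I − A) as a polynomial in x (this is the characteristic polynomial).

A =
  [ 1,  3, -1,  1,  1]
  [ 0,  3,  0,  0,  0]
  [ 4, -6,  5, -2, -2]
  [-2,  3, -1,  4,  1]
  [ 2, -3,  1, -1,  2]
x^5 - 15*x^4 + 90*x^3 - 270*x^2 + 405*x - 243

Expanding det(x·I − A) (e.g. by cofactor expansion or by noting that A is similar to its Jordan form J, which has the same characteristic polynomial as A) gives
  χ_A(x) = x^5 - 15*x^4 + 90*x^3 - 270*x^2 + 405*x - 243
which factors as (x - 3)^5. The eigenvalues (with algebraic multiplicities) are λ = 3 with multiplicity 5.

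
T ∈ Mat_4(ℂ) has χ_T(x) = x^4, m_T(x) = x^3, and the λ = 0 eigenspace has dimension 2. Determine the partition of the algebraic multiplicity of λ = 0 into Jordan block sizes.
Block sizes for λ = 0: [3, 1]

Step 1 — from the characteristic polynomial, algebraic multiplicity of λ = 0 is 4. From dim ker(T − (0)·I) = 2, there are exactly 2 Jordan blocks for λ = 0.
Step 2 — from the minimal polynomial, the factor (x − 0)^3 tells us the largest block for λ = 0 has size 3.
Step 3 — with total size 4, 2 blocks, and largest block 3, the block sizes (in nonincreasing order) are [3, 1].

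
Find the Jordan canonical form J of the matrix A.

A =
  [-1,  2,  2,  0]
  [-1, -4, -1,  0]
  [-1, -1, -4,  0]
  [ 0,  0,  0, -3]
J_2(-3) ⊕ J_1(-3) ⊕ J_1(-3)

The characteristic polynomial is
  det(x·I − A) = x^4 + 12*x^3 + 54*x^2 + 108*x + 81 = (x + 3)^4

Eigenvalues and multiplicities (the geometric multiplicity of λ is n − rank(A − λI), which equals the number of Jordan blocks for λ):
  λ = -3: algebraic multiplicity = 4, geometric multiplicity = 3

Determining the block sizes for each eigenvalue:
  λ = -3: 3 blocks summing to 4 forces exactly one block of size 2 and the rest size 1 → block sizes [2, 1, 1]

Assembling the blocks gives a Jordan form
J =
  [-3,  1,  0,  0]
  [ 0, -3,  0,  0]
  [ 0,  0, -3,  0]
  [ 0,  0,  0, -3]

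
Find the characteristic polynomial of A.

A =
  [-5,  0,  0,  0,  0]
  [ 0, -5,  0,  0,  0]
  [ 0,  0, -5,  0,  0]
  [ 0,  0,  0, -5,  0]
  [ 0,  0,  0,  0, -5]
x^5 + 25*x^4 + 250*x^3 + 1250*x^2 + 3125*x + 3125

Expanding det(x·I − A) (e.g. by cofactor expansion or by noting that A is similar to its Jordan form J, which has the same characteristic polynomial as A) gives
  χ_A(x) = x^5 + 25*x^4 + 250*x^3 + 1250*x^2 + 3125*x + 3125
which factors as (x + 5)^5. The eigenvalues (with algebraic multiplicities) are λ = -5 with multiplicity 5.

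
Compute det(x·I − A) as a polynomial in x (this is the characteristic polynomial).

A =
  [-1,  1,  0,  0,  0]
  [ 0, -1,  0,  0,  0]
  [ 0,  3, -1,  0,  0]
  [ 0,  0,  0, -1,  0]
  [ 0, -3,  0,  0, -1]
x^5 + 5*x^4 + 10*x^3 + 10*x^2 + 5*x + 1

Expanding det(x·I − A) (e.g. by cofactor expansion or by noting that A is similar to its Jordan form J, which has the same characteristic polynomial as A) gives
  χ_A(x) = x^5 + 5*x^4 + 10*x^3 + 10*x^2 + 5*x + 1
which factors as (x + 1)^5. The eigenvalues (with algebraic multiplicities) are λ = -1 with multiplicity 5.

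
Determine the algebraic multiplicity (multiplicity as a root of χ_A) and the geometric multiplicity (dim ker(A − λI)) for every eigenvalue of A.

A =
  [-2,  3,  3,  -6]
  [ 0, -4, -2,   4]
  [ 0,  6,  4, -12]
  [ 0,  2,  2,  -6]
λ = -2: alg = 4, geom = 3

Step 1 — factor the characteristic polynomial to read off the algebraic multiplicities:
  χ_A(x) = (x + 2)^4

Step 2 — compute geometric multiplicities via the rank-nullity identity g(λ) = n − rank(A − λI):
  rank(A − (-2)·I) = 1, so dim ker(A − (-2)·I) = n − 1 = 3

Summary:
  λ = -2: algebraic multiplicity = 4, geometric multiplicity = 3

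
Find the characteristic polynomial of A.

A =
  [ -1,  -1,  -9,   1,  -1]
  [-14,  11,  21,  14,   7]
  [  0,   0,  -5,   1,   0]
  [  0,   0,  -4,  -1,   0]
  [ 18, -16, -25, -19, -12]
x^5 + 8*x^4 + 6*x^3 - 108*x^2 - 351*x - 324

Expanding det(x·I − A) (e.g. by cofactor expansion or by noting that A is similar to its Jordan form J, which has the same characteristic polynomial as A) gives
  χ_A(x) = x^5 + 8*x^4 + 6*x^3 - 108*x^2 - 351*x - 324
which factors as (x - 4)*(x + 3)^4. The eigenvalues (with algebraic multiplicities) are λ = -3 with multiplicity 4, λ = 4 with multiplicity 1.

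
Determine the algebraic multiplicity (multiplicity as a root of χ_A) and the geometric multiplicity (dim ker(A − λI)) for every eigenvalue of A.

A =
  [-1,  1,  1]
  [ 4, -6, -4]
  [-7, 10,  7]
λ = 0: alg = 3, geom = 1

Step 1 — factor the characteristic polynomial to read off the algebraic multiplicities:
  χ_A(x) = x^3

Step 2 — compute geometric multiplicities via the rank-nullity identity g(λ) = n − rank(A − λI):
  rank(A − (0)·I) = 2, so dim ker(A − (0)·I) = n − 2 = 1

Summary:
  λ = 0: algebraic multiplicity = 3, geometric multiplicity = 1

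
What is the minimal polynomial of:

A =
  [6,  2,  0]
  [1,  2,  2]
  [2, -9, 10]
x^3 - 18*x^2 + 108*x - 216

The characteristic polynomial is χ_A(x) = (x - 6)^3, so the eigenvalues are known. The minimal polynomial is
  m_A(x) = Π_λ (x − λ)^{k_λ}
where k_λ is the size of the *largest* Jordan block for λ (equivalently, the smallest k with (A − λI)^k v = 0 for every generalised eigenvector v of λ).

  λ = 6: largest Jordan block has size 3, contributing (x − 6)^3

So m_A(x) = (x - 6)^3 = x^3 - 18*x^2 + 108*x - 216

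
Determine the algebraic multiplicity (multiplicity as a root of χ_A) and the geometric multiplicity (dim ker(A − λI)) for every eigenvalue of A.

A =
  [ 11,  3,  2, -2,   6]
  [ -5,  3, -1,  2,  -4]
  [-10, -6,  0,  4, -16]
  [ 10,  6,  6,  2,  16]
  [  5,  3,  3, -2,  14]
λ = 6: alg = 5, geom = 3

Step 1 — factor the characteristic polynomial to read off the algebraic multiplicities:
  χ_A(x) = (x - 6)^5

Step 2 — compute geometric multiplicities via the rank-nullity identity g(λ) = n − rank(A − λI):
  rank(A − (6)·I) = 2, so dim ker(A − (6)·I) = n − 2 = 3

Summary:
  λ = 6: algebraic multiplicity = 5, geometric multiplicity = 3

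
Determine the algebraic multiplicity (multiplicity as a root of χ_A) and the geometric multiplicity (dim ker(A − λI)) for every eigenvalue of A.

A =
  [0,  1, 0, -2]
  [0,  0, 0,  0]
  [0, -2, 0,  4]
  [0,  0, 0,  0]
λ = 0: alg = 4, geom = 3

Step 1 — factor the characteristic polynomial to read off the algebraic multiplicities:
  χ_A(x) = x^4

Step 2 — compute geometric multiplicities via the rank-nullity identity g(λ) = n − rank(A − λI):
  rank(A − (0)·I) = 1, so dim ker(A − (0)·I) = n − 1 = 3

Summary:
  λ = 0: algebraic multiplicity = 4, geometric multiplicity = 3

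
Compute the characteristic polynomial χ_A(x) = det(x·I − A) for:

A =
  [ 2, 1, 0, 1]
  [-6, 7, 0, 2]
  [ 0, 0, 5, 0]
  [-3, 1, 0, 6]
x^4 - 20*x^3 + 150*x^2 - 500*x + 625

Expanding det(x·I − A) (e.g. by cofactor expansion or by noting that A is similar to its Jordan form J, which has the same characteristic polynomial as A) gives
  χ_A(x) = x^4 - 20*x^3 + 150*x^2 - 500*x + 625
which factors as (x - 5)^4. The eigenvalues (with algebraic multiplicities) are λ = 5 with multiplicity 4.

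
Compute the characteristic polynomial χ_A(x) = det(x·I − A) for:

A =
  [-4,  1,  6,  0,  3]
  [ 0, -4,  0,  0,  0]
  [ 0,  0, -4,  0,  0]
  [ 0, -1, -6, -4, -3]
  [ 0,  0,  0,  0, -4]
x^5 + 20*x^4 + 160*x^3 + 640*x^2 + 1280*x + 1024

Expanding det(x·I − A) (e.g. by cofactor expansion or by noting that A is similar to its Jordan form J, which has the same characteristic polynomial as A) gives
  χ_A(x) = x^5 + 20*x^4 + 160*x^3 + 640*x^2 + 1280*x + 1024
which factors as (x + 4)^5. The eigenvalues (with algebraic multiplicities) are λ = -4 with multiplicity 5.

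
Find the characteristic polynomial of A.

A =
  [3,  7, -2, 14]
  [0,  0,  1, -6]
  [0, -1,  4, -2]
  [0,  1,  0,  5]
x^4 - 12*x^3 + 54*x^2 - 108*x + 81

Expanding det(x·I − A) (e.g. by cofactor expansion or by noting that A is similar to its Jordan form J, which has the same characteristic polynomial as A) gives
  χ_A(x) = x^4 - 12*x^3 + 54*x^2 - 108*x + 81
which factors as (x - 3)^4. The eigenvalues (with algebraic multiplicities) are λ = 3 with multiplicity 4.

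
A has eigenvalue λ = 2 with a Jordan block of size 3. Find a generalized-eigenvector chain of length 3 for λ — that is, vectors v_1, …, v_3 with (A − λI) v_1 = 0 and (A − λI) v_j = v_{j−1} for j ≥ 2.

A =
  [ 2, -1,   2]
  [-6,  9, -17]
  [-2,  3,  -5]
A Jordan chain for λ = 2 of length 3:
v_1 = (2, -8, -4)ᵀ
v_2 = (0, -6, -2)ᵀ
v_3 = (1, 0, 0)ᵀ

Let N = A − (2)·I. We want v_3 with N^3 v_3 = 0 but N^2 v_3 ≠ 0; then v_{j-1} := N · v_j for j = 3, …, 2.

Pick v_3 = (1, 0, 0)ᵀ.
Then v_2 = N · v_3 = (0, -6, -2)ᵀ.
Then v_1 = N · v_2 = (2, -8, -4)ᵀ.

Sanity check: (A − (2)·I) v_1 = (0, 0, 0)ᵀ = 0. ✓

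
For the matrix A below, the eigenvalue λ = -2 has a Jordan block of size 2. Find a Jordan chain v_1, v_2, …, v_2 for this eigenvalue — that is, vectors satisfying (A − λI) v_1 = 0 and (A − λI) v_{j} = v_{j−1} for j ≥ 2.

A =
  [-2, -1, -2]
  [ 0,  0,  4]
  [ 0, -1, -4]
A Jordan chain for λ = -2 of length 2:
v_1 = (-1, 2, -1)ᵀ
v_2 = (0, 1, 0)ᵀ

Let N = A − (-2)·I. We want v_2 with N^2 v_2 = 0 but N^1 v_2 ≠ 0; then v_{j-1} := N · v_j for j = 2, …, 2.

Pick v_2 = (0, 1, 0)ᵀ.
Then v_1 = N · v_2 = (-1, 2, -1)ᵀ.

Sanity check: (A − (-2)·I) v_1 = (0, 0, 0)ᵀ = 0. ✓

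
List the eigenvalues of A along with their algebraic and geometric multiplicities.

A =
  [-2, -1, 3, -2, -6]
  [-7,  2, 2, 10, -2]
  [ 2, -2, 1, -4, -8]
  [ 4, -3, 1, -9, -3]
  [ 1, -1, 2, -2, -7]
λ = -3: alg = 5, geom = 2

Step 1 — factor the characteristic polynomial to read off the algebraic multiplicities:
  χ_A(x) = (x + 3)^5

Step 2 — compute geometric multiplicities via the rank-nullity identity g(λ) = n − rank(A − λI):
  rank(A − (-3)·I) = 3, so dim ker(A − (-3)·I) = n − 3 = 2

Summary:
  λ = -3: algebraic multiplicity = 5, geometric multiplicity = 2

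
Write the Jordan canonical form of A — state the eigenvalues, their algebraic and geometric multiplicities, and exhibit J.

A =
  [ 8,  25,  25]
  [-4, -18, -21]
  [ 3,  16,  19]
J_3(3)

The characteristic polynomial is
  det(x·I − A) = x^3 - 9*x^2 + 27*x - 27 = (x - 3)^3

Eigenvalues and multiplicities (the geometric multiplicity of λ is n − rank(A − λI), which equals the number of Jordan blocks for λ):
  λ = 3: algebraic multiplicity = 3, geometric multiplicity = 1

Determining the block sizes for each eigenvalue:
  λ = 3: one block (gm = 1), so the single block has size am = 3 → block sizes [3]

Assembling the blocks gives a Jordan form
J =
  [3, 1, 0]
  [0, 3, 1]
  [0, 0, 3]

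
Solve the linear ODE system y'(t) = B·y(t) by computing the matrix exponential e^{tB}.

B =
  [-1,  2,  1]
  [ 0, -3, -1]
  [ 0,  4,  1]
e^{tB} =
  [exp(-t), 2*t*exp(-t), t*exp(-t)]
  [0, -2*t*exp(-t) + exp(-t), -t*exp(-t)]
  [0, 4*t*exp(-t), 2*t*exp(-t) + exp(-t)]

Strategy: write B = P · J · P⁻¹ where J is a Jordan canonical form, so e^{tB} = P · e^{tJ} · P⁻¹, and e^{tJ} can be computed block-by-block.

B has Jordan form
J =
  [-1,  1,  0]
  [ 0, -1,  0]
  [ 0,  0, -1]
(up to reordering of blocks).

Per-block formulas:
  For a 2×2 Jordan block J_2(-1): exp(t · J_2(-1)) = e^(-1t)·(I + t·N), where N is the 2×2 nilpotent shift.
  For a 1×1 block at λ = -1: exp(t · [-1]) = [e^(-1t)].

After assembling e^{tJ} and conjugating by P, we get:

e^{tB} =
  [exp(-t), 2*t*exp(-t), t*exp(-t)]
  [0, -2*t*exp(-t) + exp(-t), -t*exp(-t)]
  [0, 4*t*exp(-t), 2*t*exp(-t) + exp(-t)]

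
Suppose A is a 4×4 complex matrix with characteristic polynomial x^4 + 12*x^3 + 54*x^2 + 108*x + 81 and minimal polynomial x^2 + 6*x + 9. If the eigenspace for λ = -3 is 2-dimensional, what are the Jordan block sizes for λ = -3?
Block sizes for λ = -3: [2, 2]

Step 1 — from the characteristic polynomial, algebraic multiplicity of λ = -3 is 4. From dim ker(A − (-3)·I) = 2, there are exactly 2 Jordan blocks for λ = -3.
Step 2 — from the minimal polynomial, the factor (x + 3)^2 tells us the largest block for λ = -3 has size 2.
Step 3 — with total size 4, 2 blocks, and largest block 2, the block sizes (in nonincreasing order) are [2, 2].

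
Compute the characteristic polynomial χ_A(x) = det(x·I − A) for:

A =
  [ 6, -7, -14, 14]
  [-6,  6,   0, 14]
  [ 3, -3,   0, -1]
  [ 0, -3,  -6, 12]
x^4 - 24*x^3 + 216*x^2 - 864*x + 1296

Expanding det(x·I − A) (e.g. by cofactor expansion or by noting that A is similar to its Jordan form J, which has the same characteristic polynomial as A) gives
  χ_A(x) = x^4 - 24*x^3 + 216*x^2 - 864*x + 1296
which factors as (x - 6)^4. The eigenvalues (with algebraic multiplicities) are λ = 6 with multiplicity 4.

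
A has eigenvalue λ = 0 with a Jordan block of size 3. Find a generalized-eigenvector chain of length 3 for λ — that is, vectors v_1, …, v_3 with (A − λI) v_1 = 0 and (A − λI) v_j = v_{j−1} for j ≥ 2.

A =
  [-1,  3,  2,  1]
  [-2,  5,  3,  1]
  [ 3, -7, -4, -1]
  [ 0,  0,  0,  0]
A Jordan chain for λ = 0 of length 3:
v_1 = (1, 1, -1, 0)ᵀ
v_2 = (-1, -2, 3, 0)ᵀ
v_3 = (1, 0, 0, 0)ᵀ

Let N = A − (0)·I. We want v_3 with N^3 v_3 = 0 but N^2 v_3 ≠ 0; then v_{j-1} := N · v_j for j = 3, …, 2.

Pick v_3 = (1, 0, 0, 0)ᵀ.
Then v_2 = N · v_3 = (-1, -2, 3, 0)ᵀ.
Then v_1 = N · v_2 = (1, 1, -1, 0)ᵀ.

Sanity check: (A − (0)·I) v_1 = (0, 0, 0, 0)ᵀ = 0. ✓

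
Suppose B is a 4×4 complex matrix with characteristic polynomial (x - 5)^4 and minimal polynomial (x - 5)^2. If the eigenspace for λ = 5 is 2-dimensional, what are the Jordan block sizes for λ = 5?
Block sizes for λ = 5: [2, 2]

Step 1 — from the characteristic polynomial, algebraic multiplicity of λ = 5 is 4. From dim ker(B − (5)·I) = 2, there are exactly 2 Jordan blocks for λ = 5.
Step 2 — from the minimal polynomial, the factor (x − 5)^2 tells us the largest block for λ = 5 has size 2.
Step 3 — with total size 4, 2 blocks, and largest block 2, the block sizes (in nonincreasing order) are [2, 2].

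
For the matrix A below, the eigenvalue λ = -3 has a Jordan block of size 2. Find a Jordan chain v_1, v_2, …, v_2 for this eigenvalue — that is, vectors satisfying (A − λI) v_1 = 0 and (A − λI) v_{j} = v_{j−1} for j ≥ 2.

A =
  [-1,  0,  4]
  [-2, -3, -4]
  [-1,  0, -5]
A Jordan chain for λ = -3 of length 2:
v_1 = (2, -2, -1)ᵀ
v_2 = (1, 0, 0)ᵀ

Let N = A − (-3)·I. We want v_2 with N^2 v_2 = 0 but N^1 v_2 ≠ 0; then v_{j-1} := N · v_j for j = 2, …, 2.

Pick v_2 = (1, 0, 0)ᵀ.
Then v_1 = N · v_2 = (2, -2, -1)ᵀ.

Sanity check: (A − (-3)·I) v_1 = (0, 0, 0)ᵀ = 0. ✓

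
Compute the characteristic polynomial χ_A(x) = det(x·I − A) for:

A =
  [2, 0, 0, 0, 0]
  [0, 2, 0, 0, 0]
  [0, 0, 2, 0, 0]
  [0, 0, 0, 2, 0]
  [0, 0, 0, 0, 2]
x^5 - 10*x^4 + 40*x^3 - 80*x^2 + 80*x - 32

Expanding det(x·I − A) (e.g. by cofactor expansion or by noting that A is similar to its Jordan form J, which has the same characteristic polynomial as A) gives
  χ_A(x) = x^5 - 10*x^4 + 40*x^3 - 80*x^2 + 80*x - 32
which factors as (x - 2)^5. The eigenvalues (with algebraic multiplicities) are λ = 2 with multiplicity 5.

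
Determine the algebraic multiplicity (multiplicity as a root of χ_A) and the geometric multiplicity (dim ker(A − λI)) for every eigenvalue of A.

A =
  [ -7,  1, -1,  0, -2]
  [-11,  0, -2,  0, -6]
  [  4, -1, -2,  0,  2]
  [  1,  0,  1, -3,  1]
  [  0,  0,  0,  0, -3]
λ = -3: alg = 5, geom = 2

Step 1 — factor the characteristic polynomial to read off the algebraic multiplicities:
  χ_A(x) = (x + 3)^5

Step 2 — compute geometric multiplicities via the rank-nullity identity g(λ) = n − rank(A − λI):
  rank(A − (-3)·I) = 3, so dim ker(A − (-3)·I) = n − 3 = 2

Summary:
  λ = -3: algebraic multiplicity = 5, geometric multiplicity = 2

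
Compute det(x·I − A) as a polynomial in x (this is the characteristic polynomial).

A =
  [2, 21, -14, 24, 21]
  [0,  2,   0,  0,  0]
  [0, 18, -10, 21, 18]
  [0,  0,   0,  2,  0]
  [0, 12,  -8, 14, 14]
x^5 - 10*x^4 + 40*x^3 - 80*x^2 + 80*x - 32

Expanding det(x·I − A) (e.g. by cofactor expansion or by noting that A is similar to its Jordan form J, which has the same characteristic polynomial as A) gives
  χ_A(x) = x^5 - 10*x^4 + 40*x^3 - 80*x^2 + 80*x - 32
which factors as (x - 2)^5. The eigenvalues (with algebraic multiplicities) are λ = 2 with multiplicity 5.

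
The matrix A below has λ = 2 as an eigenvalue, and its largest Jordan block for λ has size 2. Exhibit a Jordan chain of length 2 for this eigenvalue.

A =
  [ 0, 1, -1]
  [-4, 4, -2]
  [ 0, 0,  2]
A Jordan chain for λ = 2 of length 2:
v_1 = (-2, -4, 0)ᵀ
v_2 = (1, 0, 0)ᵀ

Let N = A − (2)·I. We want v_2 with N^2 v_2 = 0 but N^1 v_2 ≠ 0; then v_{j-1} := N · v_j for j = 2, …, 2.

Pick v_2 = (1, 0, 0)ᵀ.
Then v_1 = N · v_2 = (-2, -4, 0)ᵀ.

Sanity check: (A − (2)·I) v_1 = (0, 0, 0)ᵀ = 0. ✓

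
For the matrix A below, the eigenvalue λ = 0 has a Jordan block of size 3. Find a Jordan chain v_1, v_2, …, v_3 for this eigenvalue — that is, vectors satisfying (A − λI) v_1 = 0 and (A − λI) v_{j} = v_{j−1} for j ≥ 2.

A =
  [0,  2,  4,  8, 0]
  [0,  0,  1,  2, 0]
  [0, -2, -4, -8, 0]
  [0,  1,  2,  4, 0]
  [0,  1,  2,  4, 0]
A Jordan chain for λ = 0 of length 3:
v_1 = (2, 0, -2, 1, 1)ᵀ
v_2 = (4, 1, -4, 2, 2)ᵀ
v_3 = (0, 0, 1, 0, 0)ᵀ

Let N = A − (0)·I. We want v_3 with N^3 v_3 = 0 but N^2 v_3 ≠ 0; then v_{j-1} := N · v_j for j = 3, …, 2.

Pick v_3 = (0, 0, 1, 0, 0)ᵀ.
Then v_2 = N · v_3 = (4, 1, -4, 2, 2)ᵀ.
Then v_1 = N · v_2 = (2, 0, -2, 1, 1)ᵀ.

Sanity check: (A − (0)·I) v_1 = (0, 0, 0, 0, 0)ᵀ = 0. ✓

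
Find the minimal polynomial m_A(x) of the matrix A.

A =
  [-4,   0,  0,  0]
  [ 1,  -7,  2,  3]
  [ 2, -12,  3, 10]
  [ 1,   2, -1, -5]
x^4 + 13*x^3 + 63*x^2 + 135*x + 108

The characteristic polynomial is χ_A(x) = (x + 3)^3*(x + 4), so the eigenvalues are known. The minimal polynomial is
  m_A(x) = Π_λ (x − λ)^{k_λ}
where k_λ is the size of the *largest* Jordan block for λ (equivalently, the smallest k with (A − λI)^k v = 0 for every generalised eigenvector v of λ).

  λ = -4: largest Jordan block has size 1, contributing (x + 4)
  λ = -3: largest Jordan block has size 3, contributing (x + 3)^3

So m_A(x) = (x + 3)^3*(x + 4) = x^4 + 13*x^3 + 63*x^2 + 135*x + 108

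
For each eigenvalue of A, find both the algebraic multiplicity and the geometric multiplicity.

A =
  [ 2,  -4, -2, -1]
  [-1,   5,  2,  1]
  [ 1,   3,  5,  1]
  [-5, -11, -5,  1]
λ = 1: alg = 1, geom = 1; λ = 4: alg = 3, geom = 1

Step 1 — factor the characteristic polynomial to read off the algebraic multiplicities:
  χ_A(x) = (x - 4)^3*(x - 1)

Step 2 — compute geometric multiplicities via the rank-nullity identity g(λ) = n − rank(A − λI):
  rank(A − (1)·I) = 3, so dim ker(A − (1)·I) = n − 3 = 1
  rank(A − (4)·I) = 3, so dim ker(A − (4)·I) = n − 3 = 1

Summary:
  λ = 1: algebraic multiplicity = 1, geometric multiplicity = 1
  λ = 4: algebraic multiplicity = 3, geometric multiplicity = 1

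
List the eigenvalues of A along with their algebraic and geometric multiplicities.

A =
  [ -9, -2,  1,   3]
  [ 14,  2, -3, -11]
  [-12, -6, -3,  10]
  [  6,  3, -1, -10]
λ = -5: alg = 4, geom = 2

Step 1 — factor the characteristic polynomial to read off the algebraic multiplicities:
  χ_A(x) = (x + 5)^4

Step 2 — compute geometric multiplicities via the rank-nullity identity g(λ) = n − rank(A − λI):
  rank(A − (-5)·I) = 2, so dim ker(A − (-5)·I) = n − 2 = 2

Summary:
  λ = -5: algebraic multiplicity = 4, geometric multiplicity = 2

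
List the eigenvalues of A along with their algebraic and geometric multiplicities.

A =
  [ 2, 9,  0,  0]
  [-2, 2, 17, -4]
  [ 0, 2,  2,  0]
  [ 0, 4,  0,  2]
λ = 2: alg = 4, geom = 2

Step 1 — factor the characteristic polynomial to read off the algebraic multiplicities:
  χ_A(x) = (x - 2)^4

Step 2 — compute geometric multiplicities via the rank-nullity identity g(λ) = n − rank(A − λI):
  rank(A − (2)·I) = 2, so dim ker(A − (2)·I) = n − 2 = 2

Summary:
  λ = 2: algebraic multiplicity = 4, geometric multiplicity = 2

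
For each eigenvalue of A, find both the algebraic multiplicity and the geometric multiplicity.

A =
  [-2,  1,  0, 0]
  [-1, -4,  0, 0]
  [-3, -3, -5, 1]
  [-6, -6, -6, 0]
λ = -3: alg = 3, geom = 2; λ = -2: alg = 1, geom = 1

Step 1 — factor the characteristic polynomial to read off the algebraic multiplicities:
  χ_A(x) = (x + 2)*(x + 3)^3

Step 2 — compute geometric multiplicities via the rank-nullity identity g(λ) = n − rank(A − λI):
  rank(A − (-3)·I) = 2, so dim ker(A − (-3)·I) = n − 2 = 2
  rank(A − (-2)·I) = 3, so dim ker(A − (-2)·I) = n − 3 = 1

Summary:
  λ = -3: algebraic multiplicity = 3, geometric multiplicity = 2
  λ = -2: algebraic multiplicity = 1, geometric multiplicity = 1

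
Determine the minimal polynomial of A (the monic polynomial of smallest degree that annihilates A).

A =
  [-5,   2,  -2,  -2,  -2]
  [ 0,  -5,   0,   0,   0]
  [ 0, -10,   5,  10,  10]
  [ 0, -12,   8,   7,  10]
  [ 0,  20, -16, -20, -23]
x^2 + 8*x + 15

The characteristic polynomial is χ_A(x) = (x + 3)^2*(x + 5)^3, so the eigenvalues are known. The minimal polynomial is
  m_A(x) = Π_λ (x − λ)^{k_λ}
where k_λ is the size of the *largest* Jordan block for λ (equivalently, the smallest k with (A − λI)^k v = 0 for every generalised eigenvector v of λ).

  λ = -5: largest Jordan block has size 1, contributing (x + 5)
  λ = -3: largest Jordan block has size 1, contributing (x + 3)

So m_A(x) = (x + 3)*(x + 5) = x^2 + 8*x + 15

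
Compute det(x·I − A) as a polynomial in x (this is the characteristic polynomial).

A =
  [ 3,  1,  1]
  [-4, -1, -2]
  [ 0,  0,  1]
x^3 - 3*x^2 + 3*x - 1

Expanding det(x·I − A) (e.g. by cofactor expansion or by noting that A is similar to its Jordan form J, which has the same characteristic polynomial as A) gives
  χ_A(x) = x^3 - 3*x^2 + 3*x - 1
which factors as (x - 1)^3. The eigenvalues (with algebraic multiplicities) are λ = 1 with multiplicity 3.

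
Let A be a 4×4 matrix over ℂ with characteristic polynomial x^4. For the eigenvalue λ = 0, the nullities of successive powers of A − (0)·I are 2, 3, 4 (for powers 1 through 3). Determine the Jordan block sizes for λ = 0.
Block sizes for λ = 0: [3, 1]

From the dimensions of kernels of powers, the number of Jordan blocks of size at least j is d_j − d_{j−1} where d_j = dim ker(N^j) (with d_0 = 0). Computing the differences gives [2, 1, 1].
The number of blocks of size exactly k is (#blocks of size ≥ k) − (#blocks of size ≥ k + 1), so the partition is: 1 block(s) of size 1, 1 block(s) of size 3.
In nonincreasing order the block sizes are [3, 1].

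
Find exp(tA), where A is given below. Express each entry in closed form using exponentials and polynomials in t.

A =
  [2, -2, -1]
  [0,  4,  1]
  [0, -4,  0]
e^{tA} =
  [exp(2*t), -2*t*exp(2*t), -t*exp(2*t)]
  [0, 2*t*exp(2*t) + exp(2*t), t*exp(2*t)]
  [0, -4*t*exp(2*t), -2*t*exp(2*t) + exp(2*t)]

Strategy: write A = P · J · P⁻¹ where J is a Jordan canonical form, so e^{tA} = P · e^{tJ} · P⁻¹, and e^{tJ} can be computed block-by-block.

A has Jordan form
J =
  [2, 1, 0]
  [0, 2, 0]
  [0, 0, 2]
(up to reordering of blocks).

Per-block formulas:
  For a 1×1 block at λ = 2: exp(t · [2]) = [e^(2t)].
  For a 2×2 Jordan block J_2(2): exp(t · J_2(2)) = e^(2t)·(I + t·N), where N is the 2×2 nilpotent shift.

After assembling e^{tJ} and conjugating by P, we get:

e^{tA} =
  [exp(2*t), -2*t*exp(2*t), -t*exp(2*t)]
  [0, 2*t*exp(2*t) + exp(2*t), t*exp(2*t)]
  [0, -4*t*exp(2*t), -2*t*exp(2*t) + exp(2*t)]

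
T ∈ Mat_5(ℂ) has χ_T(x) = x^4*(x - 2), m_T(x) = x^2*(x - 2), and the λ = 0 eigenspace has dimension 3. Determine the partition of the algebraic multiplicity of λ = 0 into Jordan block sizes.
Block sizes for λ = 0: [2, 1, 1]

Step 1 — from the characteristic polynomial, algebraic multiplicity of λ = 0 is 4. From dim ker(T − (0)·I) = 3, there are exactly 3 Jordan blocks for λ = 0.
Step 2 — from the minimal polynomial, the factor (x − 0)^2 tells us the largest block for λ = 0 has size 2.
Step 3 — with total size 4, 3 blocks, and largest block 2, the block sizes (in nonincreasing order) are [2, 1, 1].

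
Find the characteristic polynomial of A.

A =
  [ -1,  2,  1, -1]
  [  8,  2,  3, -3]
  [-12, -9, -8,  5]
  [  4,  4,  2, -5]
x^4 + 12*x^3 + 54*x^2 + 108*x + 81

Expanding det(x·I − A) (e.g. by cofactor expansion or by noting that A is similar to its Jordan form J, which has the same characteristic polynomial as A) gives
  χ_A(x) = x^4 + 12*x^3 + 54*x^2 + 108*x + 81
which factors as (x + 3)^4. The eigenvalues (with algebraic multiplicities) are λ = -3 with multiplicity 4.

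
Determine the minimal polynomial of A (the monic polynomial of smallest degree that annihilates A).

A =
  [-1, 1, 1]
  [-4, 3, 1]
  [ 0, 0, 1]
x^3 - 3*x^2 + 3*x - 1

The characteristic polynomial is χ_A(x) = (x - 1)^3, so the eigenvalues are known. The minimal polynomial is
  m_A(x) = Π_λ (x − λ)^{k_λ}
where k_λ is the size of the *largest* Jordan block for λ (equivalently, the smallest k with (A − λI)^k v = 0 for every generalised eigenvector v of λ).

  λ = 1: largest Jordan block has size 3, contributing (x − 1)^3

So m_A(x) = (x - 1)^3 = x^3 - 3*x^2 + 3*x - 1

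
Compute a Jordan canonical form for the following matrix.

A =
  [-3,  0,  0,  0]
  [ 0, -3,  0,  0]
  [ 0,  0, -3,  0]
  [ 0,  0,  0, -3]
J_1(-3) ⊕ J_1(-3) ⊕ J_1(-3) ⊕ J_1(-3)

The characteristic polynomial is
  det(x·I − A) = x^4 + 12*x^3 + 54*x^2 + 108*x + 81 = (x + 3)^4

Eigenvalues and multiplicities (the geometric multiplicity of λ is n − rank(A − λI), which equals the number of Jordan blocks for λ):
  λ = -3: algebraic multiplicity = 4, geometric multiplicity = 4

Determining the block sizes for each eigenvalue:
  λ = -3: gm = am = 4, so every block has size 1 → block sizes [1, 1, 1, 1]

Assembling the blocks gives a Jordan form
J =
  [-3,  0,  0,  0]
  [ 0, -3,  0,  0]
  [ 0,  0, -3,  0]
  [ 0,  0,  0, -3]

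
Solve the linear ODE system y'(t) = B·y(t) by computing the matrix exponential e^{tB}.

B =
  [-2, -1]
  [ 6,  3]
e^{tB} =
  [3 - 2*exp(t), 1 - exp(t)]
  [6*exp(t) - 6, 3*exp(t) - 2]

Strategy: write B = P · J · P⁻¹ where J is a Jordan canonical form, so e^{tB} = P · e^{tJ} · P⁻¹, and e^{tJ} can be computed block-by-block.

B has Jordan form
J =
  [0, 0]
  [0, 1]
(up to reordering of blocks).

Per-block formulas:
  For a 1×1 block at λ = 0: exp(t · [0]) = [e^(0t)].
  For a 1×1 block at λ = 1: exp(t · [1]) = [e^(1t)].

After assembling e^{tJ} and conjugating by P, we get:

e^{tB} =
  [3 - 2*exp(t), 1 - exp(t)]
  [6*exp(t) - 6, 3*exp(t) - 2]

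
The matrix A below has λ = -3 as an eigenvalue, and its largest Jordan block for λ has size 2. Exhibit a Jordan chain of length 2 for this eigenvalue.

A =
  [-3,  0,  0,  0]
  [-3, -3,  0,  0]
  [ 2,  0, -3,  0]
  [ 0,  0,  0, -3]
A Jordan chain for λ = -3 of length 2:
v_1 = (0, -3, 2, 0)ᵀ
v_2 = (1, 0, 0, 0)ᵀ

Let N = A − (-3)·I. We want v_2 with N^2 v_2 = 0 but N^1 v_2 ≠ 0; then v_{j-1} := N · v_j for j = 2, …, 2.

Pick v_2 = (1, 0, 0, 0)ᵀ.
Then v_1 = N · v_2 = (0, -3, 2, 0)ᵀ.

Sanity check: (A − (-3)·I) v_1 = (0, 0, 0, 0)ᵀ = 0. ✓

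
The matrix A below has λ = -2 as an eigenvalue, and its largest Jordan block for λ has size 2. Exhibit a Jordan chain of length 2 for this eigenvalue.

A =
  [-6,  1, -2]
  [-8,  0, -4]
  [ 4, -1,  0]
A Jordan chain for λ = -2 of length 2:
v_1 = (-4, -8, 4)ᵀ
v_2 = (1, 0, 0)ᵀ

Let N = A − (-2)·I. We want v_2 with N^2 v_2 = 0 but N^1 v_2 ≠ 0; then v_{j-1} := N · v_j for j = 2, …, 2.

Pick v_2 = (1, 0, 0)ᵀ.
Then v_1 = N · v_2 = (-4, -8, 4)ᵀ.

Sanity check: (A − (-2)·I) v_1 = (0, 0, 0)ᵀ = 0. ✓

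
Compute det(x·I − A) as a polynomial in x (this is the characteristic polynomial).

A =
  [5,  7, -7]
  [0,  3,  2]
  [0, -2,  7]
x^3 - 15*x^2 + 75*x - 125

Expanding det(x·I − A) (e.g. by cofactor expansion or by noting that A is similar to its Jordan form J, which has the same characteristic polynomial as A) gives
  χ_A(x) = x^3 - 15*x^2 + 75*x - 125
which factors as (x - 5)^3. The eigenvalues (with algebraic multiplicities) are λ = 5 with multiplicity 3.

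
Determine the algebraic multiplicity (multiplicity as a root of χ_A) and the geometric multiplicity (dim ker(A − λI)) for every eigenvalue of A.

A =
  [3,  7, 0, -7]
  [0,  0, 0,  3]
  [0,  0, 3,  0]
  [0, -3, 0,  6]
λ = 3: alg = 4, geom = 3

Step 1 — factor the characteristic polynomial to read off the algebraic multiplicities:
  χ_A(x) = (x - 3)^4

Step 2 — compute geometric multiplicities via the rank-nullity identity g(λ) = n − rank(A − λI):
  rank(A − (3)·I) = 1, so dim ker(A − (3)·I) = n − 1 = 3

Summary:
  λ = 3: algebraic multiplicity = 4, geometric multiplicity = 3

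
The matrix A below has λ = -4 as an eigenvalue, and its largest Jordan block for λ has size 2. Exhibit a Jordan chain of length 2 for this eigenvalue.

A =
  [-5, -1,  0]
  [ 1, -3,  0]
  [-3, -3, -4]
A Jordan chain for λ = -4 of length 2:
v_1 = (-1, 1, -3)ᵀ
v_2 = (1, 0, 0)ᵀ

Let N = A − (-4)·I. We want v_2 with N^2 v_2 = 0 but N^1 v_2 ≠ 0; then v_{j-1} := N · v_j for j = 2, …, 2.

Pick v_2 = (1, 0, 0)ᵀ.
Then v_1 = N · v_2 = (-1, 1, -3)ᵀ.

Sanity check: (A − (-4)·I) v_1 = (0, 0, 0)ᵀ = 0. ✓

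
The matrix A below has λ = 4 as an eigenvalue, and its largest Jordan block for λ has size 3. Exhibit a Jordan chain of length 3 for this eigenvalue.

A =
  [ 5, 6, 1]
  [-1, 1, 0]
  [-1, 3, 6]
A Jordan chain for λ = 4 of length 3:
v_1 = (-6, 2, -6)ᵀ
v_2 = (1, -1, -1)ᵀ
v_3 = (1, 0, 0)ᵀ

Let N = A − (4)·I. We want v_3 with N^3 v_3 = 0 but N^2 v_3 ≠ 0; then v_{j-1} := N · v_j for j = 3, …, 2.

Pick v_3 = (1, 0, 0)ᵀ.
Then v_2 = N · v_3 = (1, -1, -1)ᵀ.
Then v_1 = N · v_2 = (-6, 2, -6)ᵀ.

Sanity check: (A − (4)·I) v_1 = (0, 0, 0)ᵀ = 0. ✓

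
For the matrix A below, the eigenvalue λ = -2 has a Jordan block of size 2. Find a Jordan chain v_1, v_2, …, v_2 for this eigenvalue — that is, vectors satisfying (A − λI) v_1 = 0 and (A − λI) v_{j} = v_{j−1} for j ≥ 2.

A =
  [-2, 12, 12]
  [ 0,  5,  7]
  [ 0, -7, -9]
A Jordan chain for λ = -2 of length 2:
v_1 = (12, 7, -7)ᵀ
v_2 = (0, 1, 0)ᵀ

Let N = A − (-2)·I. We want v_2 with N^2 v_2 = 0 but N^1 v_2 ≠ 0; then v_{j-1} := N · v_j for j = 2, …, 2.

Pick v_2 = (0, 1, 0)ᵀ.
Then v_1 = N · v_2 = (12, 7, -7)ᵀ.

Sanity check: (A − (-2)·I) v_1 = (0, 0, 0)ᵀ = 0. ✓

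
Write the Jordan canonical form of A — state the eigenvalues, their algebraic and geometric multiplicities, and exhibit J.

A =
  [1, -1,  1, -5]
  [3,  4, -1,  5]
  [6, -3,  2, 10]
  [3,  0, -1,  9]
J_3(4) ⊕ J_1(4)

The characteristic polynomial is
  det(x·I − A) = x^4 - 16*x^3 + 96*x^2 - 256*x + 256 = (x - 4)^4

Eigenvalues and multiplicities (the geometric multiplicity of λ is n − rank(A − λI), which equals the number of Jordan blocks for λ):
  λ = 4: algebraic multiplicity = 4, geometric multiplicity = 2

Determining the block sizes for each eigenvalue:
  λ = 4: with am = 4 and gm = 2, the partition is not yet determined (e.g. several partitions of 4 into 2 parts exist). Let N = A − (4)·I. Computing rank(N^1) = 2, rank(N^2) = 1, rank(N^3) = 0; the number of blocks of size ≥ j is rank(N^{j−1}) − rank(N^j), giving [2, 1, 1]. So we have 1 block(s) of size 3, 1 block(s) of size 1 → block sizes [3, 1]

Assembling the blocks gives a Jordan form
J =
  [4, 1, 0, 0]
  [0, 4, 1, 0]
  [0, 0, 4, 0]
  [0, 0, 0, 4]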